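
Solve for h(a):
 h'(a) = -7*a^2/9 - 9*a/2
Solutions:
 h(a) = C1 - 7*a^3/27 - 9*a^2/4


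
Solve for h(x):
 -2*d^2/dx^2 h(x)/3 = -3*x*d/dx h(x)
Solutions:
 h(x) = C1 + C2*erfi(3*x/2)


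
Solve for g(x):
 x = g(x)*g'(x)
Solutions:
 g(x) = -sqrt(C1 + x^2)
 g(x) = sqrt(C1 + x^2)


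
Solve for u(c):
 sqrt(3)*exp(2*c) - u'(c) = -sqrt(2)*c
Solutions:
 u(c) = C1 + sqrt(2)*c^2/2 + sqrt(3)*exp(2*c)/2


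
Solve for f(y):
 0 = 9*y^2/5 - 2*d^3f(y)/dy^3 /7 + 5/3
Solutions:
 f(y) = C1 + C2*y + C3*y^2 + 21*y^5/200 + 35*y^3/36


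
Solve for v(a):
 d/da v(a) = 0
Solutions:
 v(a) = C1


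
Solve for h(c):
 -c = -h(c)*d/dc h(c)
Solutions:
 h(c) = -sqrt(C1 + c^2)
 h(c) = sqrt(C1 + c^2)


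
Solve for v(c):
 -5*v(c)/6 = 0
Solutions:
 v(c) = 0


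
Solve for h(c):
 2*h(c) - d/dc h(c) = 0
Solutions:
 h(c) = C1*exp(2*c)


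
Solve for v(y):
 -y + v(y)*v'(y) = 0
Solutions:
 v(y) = -sqrt(C1 + y^2)
 v(y) = sqrt(C1 + y^2)


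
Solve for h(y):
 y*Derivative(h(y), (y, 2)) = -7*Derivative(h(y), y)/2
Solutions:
 h(y) = C1 + C2/y^(5/2)


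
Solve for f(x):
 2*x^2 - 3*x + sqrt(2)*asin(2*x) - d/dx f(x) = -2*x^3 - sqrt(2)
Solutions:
 f(x) = C1 + x^4/2 + 2*x^3/3 - 3*x^2/2 + sqrt(2)*x + sqrt(2)*(x*asin(2*x) + sqrt(1 - 4*x^2)/2)


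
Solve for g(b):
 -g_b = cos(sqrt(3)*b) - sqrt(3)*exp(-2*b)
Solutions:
 g(b) = C1 - sqrt(3)*sin(sqrt(3)*b)/3 - sqrt(3)*exp(-2*b)/2


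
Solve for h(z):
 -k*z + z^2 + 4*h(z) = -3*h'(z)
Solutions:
 h(z) = C1*exp(-4*z/3) + k*z/4 - 3*k/16 - z^2/4 + 3*z/8 - 9/32


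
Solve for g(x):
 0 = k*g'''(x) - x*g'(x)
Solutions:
 g(x) = C1 + Integral(C2*airyai(x*(1/k)^(1/3)) + C3*airybi(x*(1/k)^(1/3)), x)


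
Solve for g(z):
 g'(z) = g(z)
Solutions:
 g(z) = C1*exp(z)


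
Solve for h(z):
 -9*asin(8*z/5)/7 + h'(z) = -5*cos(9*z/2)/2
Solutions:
 h(z) = C1 + 9*z*asin(8*z/5)/7 + 9*sqrt(25 - 64*z^2)/56 - 5*sin(9*z/2)/9


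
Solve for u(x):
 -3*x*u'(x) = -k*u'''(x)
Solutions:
 u(x) = C1 + Integral(C2*airyai(3^(1/3)*x*(1/k)^(1/3)) + C3*airybi(3^(1/3)*x*(1/k)^(1/3)), x)


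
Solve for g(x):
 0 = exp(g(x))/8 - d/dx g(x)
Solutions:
 g(x) = log(-1/(C1 + x)) + 3*log(2)


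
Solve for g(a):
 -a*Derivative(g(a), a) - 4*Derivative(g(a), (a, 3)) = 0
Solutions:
 g(a) = C1 + Integral(C2*airyai(-2^(1/3)*a/2) + C3*airybi(-2^(1/3)*a/2), a)


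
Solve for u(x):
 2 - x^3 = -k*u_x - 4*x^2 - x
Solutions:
 u(x) = C1 + x^4/(4*k) - 4*x^3/(3*k) - x^2/(2*k) - 2*x/k


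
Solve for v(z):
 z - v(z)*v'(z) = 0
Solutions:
 v(z) = -sqrt(C1 + z^2)
 v(z) = sqrt(C1 + z^2)


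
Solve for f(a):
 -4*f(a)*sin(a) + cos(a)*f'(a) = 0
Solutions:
 f(a) = C1/cos(a)^4


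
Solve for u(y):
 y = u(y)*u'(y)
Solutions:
 u(y) = -sqrt(C1 + y^2)
 u(y) = sqrt(C1 + y^2)


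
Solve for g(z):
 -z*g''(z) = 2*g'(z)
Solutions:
 g(z) = C1 + C2/z


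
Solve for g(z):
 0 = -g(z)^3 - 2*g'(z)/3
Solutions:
 g(z) = -sqrt(-1/(C1 - 3*z))
 g(z) = sqrt(-1/(C1 - 3*z))


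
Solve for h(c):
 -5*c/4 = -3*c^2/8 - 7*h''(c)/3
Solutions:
 h(c) = C1 + C2*c - 3*c^4/224 + 5*c^3/56


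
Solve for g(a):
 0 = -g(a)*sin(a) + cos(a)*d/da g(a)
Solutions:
 g(a) = C1/cos(a)


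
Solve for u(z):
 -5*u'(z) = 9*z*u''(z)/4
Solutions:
 u(z) = C1 + C2/z^(11/9)


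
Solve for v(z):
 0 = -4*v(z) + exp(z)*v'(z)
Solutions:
 v(z) = C1*exp(-4*exp(-z))


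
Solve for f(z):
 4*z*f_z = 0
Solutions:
 f(z) = C1


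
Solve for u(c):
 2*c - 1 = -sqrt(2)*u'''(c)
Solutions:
 u(c) = C1 + C2*c + C3*c^2 - sqrt(2)*c^4/24 + sqrt(2)*c^3/12


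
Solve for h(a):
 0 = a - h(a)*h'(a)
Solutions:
 h(a) = -sqrt(C1 + a^2)
 h(a) = sqrt(C1 + a^2)


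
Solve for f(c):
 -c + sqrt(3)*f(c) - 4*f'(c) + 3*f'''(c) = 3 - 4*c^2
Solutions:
 f(c) = C1*exp(sqrt(3)*c/3) + C2*exp(c*(-sqrt(3) + sqrt(39))/6) + C3*exp(-c*(sqrt(3) + sqrt(39))/6) - 4*sqrt(3)*c^2/3 - 32*c/3 + sqrt(3)*c/3 - 119*sqrt(3)/9 + 4/3


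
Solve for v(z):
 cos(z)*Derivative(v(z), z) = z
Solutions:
 v(z) = C1 + Integral(z/cos(z), z)


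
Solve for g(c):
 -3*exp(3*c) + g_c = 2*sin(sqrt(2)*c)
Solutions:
 g(c) = C1 + exp(3*c) - sqrt(2)*cos(sqrt(2)*c)


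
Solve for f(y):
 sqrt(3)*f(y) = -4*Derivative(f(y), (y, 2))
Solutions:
 f(y) = C1*sin(3^(1/4)*y/2) + C2*cos(3^(1/4)*y/2)


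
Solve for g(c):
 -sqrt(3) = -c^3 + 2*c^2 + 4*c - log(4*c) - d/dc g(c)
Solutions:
 g(c) = C1 - c^4/4 + 2*c^3/3 + 2*c^2 - c*log(c) - c*log(4) + c + sqrt(3)*c


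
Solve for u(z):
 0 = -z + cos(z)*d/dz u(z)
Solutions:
 u(z) = C1 + Integral(z/cos(z), z)


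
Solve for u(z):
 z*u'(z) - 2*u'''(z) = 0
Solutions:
 u(z) = C1 + Integral(C2*airyai(2^(2/3)*z/2) + C3*airybi(2^(2/3)*z/2), z)


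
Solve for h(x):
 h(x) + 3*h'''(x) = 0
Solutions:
 h(x) = C3*exp(-3^(2/3)*x/3) + (C1*sin(3^(1/6)*x/2) + C2*cos(3^(1/6)*x/2))*exp(3^(2/3)*x/6)


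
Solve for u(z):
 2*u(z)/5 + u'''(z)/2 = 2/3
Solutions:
 u(z) = C3*exp(-10^(2/3)*z/5) + (C1*sin(10^(2/3)*sqrt(3)*z/10) + C2*cos(10^(2/3)*sqrt(3)*z/10))*exp(10^(2/3)*z/10) + 5/3


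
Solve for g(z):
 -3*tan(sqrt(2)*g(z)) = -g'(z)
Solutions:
 g(z) = sqrt(2)*(pi - asin(C1*exp(3*sqrt(2)*z)))/2
 g(z) = sqrt(2)*asin(C1*exp(3*sqrt(2)*z))/2


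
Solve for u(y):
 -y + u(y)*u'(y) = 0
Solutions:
 u(y) = -sqrt(C1 + y^2)
 u(y) = sqrt(C1 + y^2)


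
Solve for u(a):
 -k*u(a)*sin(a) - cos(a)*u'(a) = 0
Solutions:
 u(a) = C1*exp(k*log(cos(a)))


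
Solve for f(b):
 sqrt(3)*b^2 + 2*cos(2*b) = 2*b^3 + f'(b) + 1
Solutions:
 f(b) = C1 - b^4/2 + sqrt(3)*b^3/3 - b + sin(2*b)


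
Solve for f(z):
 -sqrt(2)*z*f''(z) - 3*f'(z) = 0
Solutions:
 f(z) = C1 + C2*z^(1 - 3*sqrt(2)/2)


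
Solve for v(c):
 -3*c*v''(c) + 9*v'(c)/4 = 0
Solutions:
 v(c) = C1 + C2*c^(7/4)


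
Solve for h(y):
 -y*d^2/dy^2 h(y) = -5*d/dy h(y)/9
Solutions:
 h(y) = C1 + C2*y^(14/9)


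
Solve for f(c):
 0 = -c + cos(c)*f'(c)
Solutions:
 f(c) = C1 + Integral(c/cos(c), c)


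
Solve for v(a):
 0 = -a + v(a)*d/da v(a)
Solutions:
 v(a) = -sqrt(C1 + a^2)
 v(a) = sqrt(C1 + a^2)


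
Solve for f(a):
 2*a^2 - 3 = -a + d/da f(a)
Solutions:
 f(a) = C1 + 2*a^3/3 + a^2/2 - 3*a


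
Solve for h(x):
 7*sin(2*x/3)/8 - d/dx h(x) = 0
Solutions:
 h(x) = C1 - 21*cos(2*x/3)/16


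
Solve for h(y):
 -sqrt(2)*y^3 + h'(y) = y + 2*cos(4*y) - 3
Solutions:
 h(y) = C1 + sqrt(2)*y^4/4 + y^2/2 - 3*y + sin(4*y)/2


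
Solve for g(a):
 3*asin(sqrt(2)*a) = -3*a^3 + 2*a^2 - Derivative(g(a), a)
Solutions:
 g(a) = C1 - 3*a^4/4 + 2*a^3/3 - 3*a*asin(sqrt(2)*a) - 3*sqrt(2)*sqrt(1 - 2*a^2)/2


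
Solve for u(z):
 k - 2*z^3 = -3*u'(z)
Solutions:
 u(z) = C1 - k*z/3 + z^4/6


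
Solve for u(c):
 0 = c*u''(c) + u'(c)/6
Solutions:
 u(c) = C1 + C2*c^(5/6)


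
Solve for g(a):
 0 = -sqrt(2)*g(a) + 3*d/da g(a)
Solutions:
 g(a) = C1*exp(sqrt(2)*a/3)


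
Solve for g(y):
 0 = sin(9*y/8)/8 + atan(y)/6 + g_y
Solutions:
 g(y) = C1 - y*atan(y)/6 + log(y^2 + 1)/12 + cos(9*y/8)/9


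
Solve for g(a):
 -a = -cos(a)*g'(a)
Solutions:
 g(a) = C1 + Integral(a/cos(a), a)


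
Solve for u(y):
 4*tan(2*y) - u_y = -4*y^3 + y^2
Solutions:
 u(y) = C1 + y^4 - y^3/3 - 2*log(cos(2*y))


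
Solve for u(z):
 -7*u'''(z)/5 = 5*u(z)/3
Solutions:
 u(z) = C3*exp(-105^(2/3)*z/21) + (C1*sin(3^(1/6)*35^(2/3)*z/14) + C2*cos(3^(1/6)*35^(2/3)*z/14))*exp(105^(2/3)*z/42)


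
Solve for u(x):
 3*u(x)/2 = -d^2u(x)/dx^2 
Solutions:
 u(x) = C1*sin(sqrt(6)*x/2) + C2*cos(sqrt(6)*x/2)


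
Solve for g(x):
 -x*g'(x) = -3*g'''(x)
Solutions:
 g(x) = C1 + Integral(C2*airyai(3^(2/3)*x/3) + C3*airybi(3^(2/3)*x/3), x)


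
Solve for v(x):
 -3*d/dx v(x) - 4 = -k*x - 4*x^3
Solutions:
 v(x) = C1 + k*x^2/6 + x^4/3 - 4*x/3


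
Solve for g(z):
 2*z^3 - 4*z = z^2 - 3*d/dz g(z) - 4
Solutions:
 g(z) = C1 - z^4/6 + z^3/9 + 2*z^2/3 - 4*z/3


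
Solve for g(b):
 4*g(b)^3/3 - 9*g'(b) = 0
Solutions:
 g(b) = -3*sqrt(6)*sqrt(-1/(C1 + 4*b))/2
 g(b) = 3*sqrt(6)*sqrt(-1/(C1 + 4*b))/2


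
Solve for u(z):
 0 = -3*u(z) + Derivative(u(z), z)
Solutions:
 u(z) = C1*exp(3*z)


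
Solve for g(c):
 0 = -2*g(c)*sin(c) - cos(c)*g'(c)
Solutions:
 g(c) = C1*cos(c)^2


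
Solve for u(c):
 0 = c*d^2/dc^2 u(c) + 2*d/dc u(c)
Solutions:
 u(c) = C1 + C2/c


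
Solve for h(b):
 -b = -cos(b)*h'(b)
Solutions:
 h(b) = C1 + Integral(b/cos(b), b)


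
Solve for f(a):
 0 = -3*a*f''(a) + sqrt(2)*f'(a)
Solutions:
 f(a) = C1 + C2*a^(sqrt(2)/3 + 1)


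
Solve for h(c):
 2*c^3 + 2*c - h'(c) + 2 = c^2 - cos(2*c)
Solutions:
 h(c) = C1 + c^4/2 - c^3/3 + c^2 + 2*c + sin(2*c)/2


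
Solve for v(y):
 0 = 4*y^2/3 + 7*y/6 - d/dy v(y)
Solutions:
 v(y) = C1 + 4*y^3/9 + 7*y^2/12


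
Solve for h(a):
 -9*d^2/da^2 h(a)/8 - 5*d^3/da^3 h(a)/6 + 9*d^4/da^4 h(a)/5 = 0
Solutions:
 h(a) = C1 + C2*a + C3*exp(a*(25 - sqrt(7915))/108) + C4*exp(a*(25 + sqrt(7915))/108)


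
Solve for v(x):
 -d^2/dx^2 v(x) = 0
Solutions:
 v(x) = C1 + C2*x


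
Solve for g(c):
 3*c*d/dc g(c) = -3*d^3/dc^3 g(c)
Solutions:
 g(c) = C1 + Integral(C2*airyai(-c) + C3*airybi(-c), c)


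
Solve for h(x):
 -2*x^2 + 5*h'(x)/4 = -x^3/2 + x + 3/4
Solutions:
 h(x) = C1 - x^4/10 + 8*x^3/15 + 2*x^2/5 + 3*x/5


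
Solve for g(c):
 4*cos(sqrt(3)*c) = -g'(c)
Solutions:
 g(c) = C1 - 4*sqrt(3)*sin(sqrt(3)*c)/3


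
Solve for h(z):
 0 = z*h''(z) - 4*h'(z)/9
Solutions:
 h(z) = C1 + C2*z^(13/9)


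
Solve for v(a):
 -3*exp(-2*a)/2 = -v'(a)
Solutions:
 v(a) = C1 - 3*exp(-2*a)/4


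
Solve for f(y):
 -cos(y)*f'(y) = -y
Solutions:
 f(y) = C1 + Integral(y/cos(y), y)


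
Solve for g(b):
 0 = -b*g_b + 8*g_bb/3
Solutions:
 g(b) = C1 + C2*erfi(sqrt(3)*b/4)


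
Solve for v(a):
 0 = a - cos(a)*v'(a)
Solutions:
 v(a) = C1 + Integral(a/cos(a), a)


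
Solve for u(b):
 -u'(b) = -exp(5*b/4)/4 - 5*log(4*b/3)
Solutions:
 u(b) = C1 + 5*b*log(b) + 5*b*(-log(3) - 1 + 2*log(2)) + exp(5*b/4)/5


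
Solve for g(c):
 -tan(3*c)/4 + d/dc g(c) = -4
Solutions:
 g(c) = C1 - 4*c - log(cos(3*c))/12


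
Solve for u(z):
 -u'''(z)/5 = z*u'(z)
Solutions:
 u(z) = C1 + Integral(C2*airyai(-5^(1/3)*z) + C3*airybi(-5^(1/3)*z), z)


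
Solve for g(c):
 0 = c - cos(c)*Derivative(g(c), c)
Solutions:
 g(c) = C1 + Integral(c/cos(c), c)


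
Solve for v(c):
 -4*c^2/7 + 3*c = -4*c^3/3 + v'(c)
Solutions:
 v(c) = C1 + c^4/3 - 4*c^3/21 + 3*c^2/2


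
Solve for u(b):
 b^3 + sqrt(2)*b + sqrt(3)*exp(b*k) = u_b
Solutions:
 u(b) = C1 + b^4/4 + sqrt(2)*b^2/2 + sqrt(3)*exp(b*k)/k


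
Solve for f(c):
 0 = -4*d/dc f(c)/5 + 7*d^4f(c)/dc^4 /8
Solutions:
 f(c) = C1 + C4*exp(2*70^(2/3)*c/35) + (C2*sin(sqrt(3)*70^(2/3)*c/35) + C3*cos(sqrt(3)*70^(2/3)*c/35))*exp(-70^(2/3)*c/35)


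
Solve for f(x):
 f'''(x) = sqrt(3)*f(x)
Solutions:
 f(x) = C3*exp(3^(1/6)*x) + (C1*sin(3^(2/3)*x/2) + C2*cos(3^(2/3)*x/2))*exp(-3^(1/6)*x/2)


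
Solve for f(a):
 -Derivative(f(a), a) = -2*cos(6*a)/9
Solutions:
 f(a) = C1 + sin(6*a)/27


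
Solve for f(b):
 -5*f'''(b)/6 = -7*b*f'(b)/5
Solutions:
 f(b) = C1 + Integral(C2*airyai(210^(1/3)*b/5) + C3*airybi(210^(1/3)*b/5), b)


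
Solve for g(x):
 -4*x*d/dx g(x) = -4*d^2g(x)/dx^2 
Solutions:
 g(x) = C1 + C2*erfi(sqrt(2)*x/2)


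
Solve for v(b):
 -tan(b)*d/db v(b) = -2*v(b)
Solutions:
 v(b) = C1*sin(b)^2


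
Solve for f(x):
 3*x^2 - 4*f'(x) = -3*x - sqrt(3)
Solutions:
 f(x) = C1 + x^3/4 + 3*x^2/8 + sqrt(3)*x/4


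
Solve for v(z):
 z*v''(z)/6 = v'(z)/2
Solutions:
 v(z) = C1 + C2*z^4


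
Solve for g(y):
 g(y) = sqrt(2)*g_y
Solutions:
 g(y) = C1*exp(sqrt(2)*y/2)


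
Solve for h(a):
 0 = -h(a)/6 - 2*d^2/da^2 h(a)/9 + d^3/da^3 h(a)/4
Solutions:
 h(a) = C1*exp(a*(-(81*sqrt(7585) + 7073)^(1/3) - 64/(81*sqrt(7585) + 7073)^(1/3) + 16)/54)*sin(sqrt(3)*a*(-(81*sqrt(7585) + 7073)^(1/3) + 64/(81*sqrt(7585) + 7073)^(1/3))/54) + C2*exp(a*(-(81*sqrt(7585) + 7073)^(1/3) - 64/(81*sqrt(7585) + 7073)^(1/3) + 16)/54)*cos(sqrt(3)*a*(-(81*sqrt(7585) + 7073)^(1/3) + 64/(81*sqrt(7585) + 7073)^(1/3))/54) + C3*exp(a*(64/(81*sqrt(7585) + 7073)^(1/3) + 8 + (81*sqrt(7585) + 7073)^(1/3))/27)


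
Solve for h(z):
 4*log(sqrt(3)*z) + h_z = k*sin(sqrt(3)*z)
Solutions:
 h(z) = C1 - sqrt(3)*k*cos(sqrt(3)*z)/3 - 4*z*log(z) - 2*z*log(3) + 4*z


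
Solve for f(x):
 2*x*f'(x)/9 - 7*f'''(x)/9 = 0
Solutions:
 f(x) = C1 + Integral(C2*airyai(2^(1/3)*7^(2/3)*x/7) + C3*airybi(2^(1/3)*7^(2/3)*x/7), x)


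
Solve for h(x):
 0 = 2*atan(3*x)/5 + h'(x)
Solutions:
 h(x) = C1 - 2*x*atan(3*x)/5 + log(9*x^2 + 1)/15


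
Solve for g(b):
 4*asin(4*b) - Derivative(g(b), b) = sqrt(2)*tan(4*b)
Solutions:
 g(b) = C1 + 4*b*asin(4*b) + sqrt(1 - 16*b^2) + sqrt(2)*log(cos(4*b))/4


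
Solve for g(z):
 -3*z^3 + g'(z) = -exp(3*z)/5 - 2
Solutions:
 g(z) = C1 + 3*z^4/4 - 2*z - exp(3*z)/15


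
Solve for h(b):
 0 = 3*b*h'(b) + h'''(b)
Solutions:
 h(b) = C1 + Integral(C2*airyai(-3^(1/3)*b) + C3*airybi(-3^(1/3)*b), b)


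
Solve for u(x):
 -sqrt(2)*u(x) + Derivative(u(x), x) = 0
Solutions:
 u(x) = C1*exp(sqrt(2)*x)


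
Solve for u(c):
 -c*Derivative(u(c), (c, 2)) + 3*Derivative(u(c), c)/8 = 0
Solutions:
 u(c) = C1 + C2*c^(11/8)


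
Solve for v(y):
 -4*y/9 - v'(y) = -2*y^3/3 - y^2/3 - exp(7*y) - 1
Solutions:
 v(y) = C1 + y^4/6 + y^3/9 - 2*y^2/9 + y + exp(7*y)/7


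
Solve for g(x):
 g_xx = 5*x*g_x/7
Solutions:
 g(x) = C1 + C2*erfi(sqrt(70)*x/14)


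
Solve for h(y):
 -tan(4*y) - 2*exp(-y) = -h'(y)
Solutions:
 h(y) = C1 + log(tan(4*y)^2 + 1)/8 - 2*exp(-y)


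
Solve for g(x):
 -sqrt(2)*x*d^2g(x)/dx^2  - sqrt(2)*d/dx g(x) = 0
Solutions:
 g(x) = C1 + C2*log(x)


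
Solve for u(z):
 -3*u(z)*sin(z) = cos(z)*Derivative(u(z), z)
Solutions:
 u(z) = C1*cos(z)^3


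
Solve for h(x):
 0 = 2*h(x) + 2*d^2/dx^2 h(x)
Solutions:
 h(x) = C1*sin(x) + C2*cos(x)


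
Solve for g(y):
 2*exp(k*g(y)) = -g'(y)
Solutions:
 g(y) = Piecewise((log(1/(C1*k + 2*k*y))/k, Ne(k, 0)), (nan, True))
 g(y) = Piecewise((C1 - 2*y, Eq(k, 0)), (nan, True))


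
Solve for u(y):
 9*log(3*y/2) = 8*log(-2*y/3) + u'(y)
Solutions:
 u(y) = C1 + y*log(y) + y*(-17*log(2) - 1 + 17*log(3) - 8*I*pi)


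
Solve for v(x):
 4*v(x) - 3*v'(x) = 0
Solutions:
 v(x) = C1*exp(4*x/3)


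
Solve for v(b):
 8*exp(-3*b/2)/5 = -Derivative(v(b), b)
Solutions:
 v(b) = C1 + 16*exp(-3*b/2)/15


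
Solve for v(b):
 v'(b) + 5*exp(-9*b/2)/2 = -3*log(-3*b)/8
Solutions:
 v(b) = C1 - 3*b*log(-b)/8 + 3*b*(1 - log(3))/8 + 5*exp(-9*b/2)/9


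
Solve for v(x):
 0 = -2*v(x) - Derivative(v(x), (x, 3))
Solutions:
 v(x) = C3*exp(-2^(1/3)*x) + (C1*sin(2^(1/3)*sqrt(3)*x/2) + C2*cos(2^(1/3)*sqrt(3)*x/2))*exp(2^(1/3)*x/2)


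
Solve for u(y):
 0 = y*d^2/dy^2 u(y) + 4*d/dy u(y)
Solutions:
 u(y) = C1 + C2/y^3


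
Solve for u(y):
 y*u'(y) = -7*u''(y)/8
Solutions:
 u(y) = C1 + C2*erf(2*sqrt(7)*y/7)


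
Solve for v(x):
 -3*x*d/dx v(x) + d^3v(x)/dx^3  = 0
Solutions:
 v(x) = C1 + Integral(C2*airyai(3^(1/3)*x) + C3*airybi(3^(1/3)*x), x)


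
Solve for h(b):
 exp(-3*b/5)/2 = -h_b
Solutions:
 h(b) = C1 + 5*exp(-3*b/5)/6


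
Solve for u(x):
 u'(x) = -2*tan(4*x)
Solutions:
 u(x) = C1 + log(cos(4*x))/2


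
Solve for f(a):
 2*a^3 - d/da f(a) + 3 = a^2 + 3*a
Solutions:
 f(a) = C1 + a^4/2 - a^3/3 - 3*a^2/2 + 3*a


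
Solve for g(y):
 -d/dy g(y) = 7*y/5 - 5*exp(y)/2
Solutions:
 g(y) = C1 - 7*y^2/10 + 5*exp(y)/2


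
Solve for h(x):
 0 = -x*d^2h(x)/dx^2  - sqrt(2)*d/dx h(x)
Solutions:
 h(x) = C1 + C2*x^(1 - sqrt(2))


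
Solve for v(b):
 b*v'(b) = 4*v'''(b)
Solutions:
 v(b) = C1 + Integral(C2*airyai(2^(1/3)*b/2) + C3*airybi(2^(1/3)*b/2), b)


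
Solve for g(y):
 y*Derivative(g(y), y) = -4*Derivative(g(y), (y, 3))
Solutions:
 g(y) = C1 + Integral(C2*airyai(-2^(1/3)*y/2) + C3*airybi(-2^(1/3)*y/2), y)


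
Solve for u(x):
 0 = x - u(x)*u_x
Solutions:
 u(x) = -sqrt(C1 + x^2)
 u(x) = sqrt(C1 + x^2)


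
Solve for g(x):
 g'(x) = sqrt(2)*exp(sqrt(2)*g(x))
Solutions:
 g(x) = sqrt(2)*(2*log(-1/(C1 + sqrt(2)*x)) - log(2))/4


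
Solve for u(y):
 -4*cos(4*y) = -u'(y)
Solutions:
 u(y) = C1 + sin(4*y)


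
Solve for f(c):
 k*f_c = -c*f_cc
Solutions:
 f(c) = C1 + c^(1 - re(k))*(C2*sin(log(c)*Abs(im(k))) + C3*cos(log(c)*im(k)))


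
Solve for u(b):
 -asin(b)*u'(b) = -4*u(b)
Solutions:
 u(b) = C1*exp(4*Integral(1/asin(b), b))


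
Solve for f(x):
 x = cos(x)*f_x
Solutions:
 f(x) = C1 + Integral(x/cos(x), x)


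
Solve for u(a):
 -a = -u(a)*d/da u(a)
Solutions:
 u(a) = -sqrt(C1 + a^2)
 u(a) = sqrt(C1 + a^2)


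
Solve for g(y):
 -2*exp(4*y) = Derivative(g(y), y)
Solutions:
 g(y) = C1 - exp(4*y)/2


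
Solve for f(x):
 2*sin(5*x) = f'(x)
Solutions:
 f(x) = C1 - 2*cos(5*x)/5


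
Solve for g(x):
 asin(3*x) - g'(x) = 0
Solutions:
 g(x) = C1 + x*asin(3*x) + sqrt(1 - 9*x^2)/3


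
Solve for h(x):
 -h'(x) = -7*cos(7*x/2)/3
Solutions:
 h(x) = C1 + 2*sin(7*x/2)/3


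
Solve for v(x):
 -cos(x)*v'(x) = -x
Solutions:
 v(x) = C1 + Integral(x/cos(x), x)


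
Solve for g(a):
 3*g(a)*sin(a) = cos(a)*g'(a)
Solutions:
 g(a) = C1/cos(a)^3


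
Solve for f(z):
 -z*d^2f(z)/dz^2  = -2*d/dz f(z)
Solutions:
 f(z) = C1 + C2*z^3


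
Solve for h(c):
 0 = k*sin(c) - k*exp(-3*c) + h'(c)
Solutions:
 h(c) = C1 + k*cos(c) - k*exp(-3*c)/3


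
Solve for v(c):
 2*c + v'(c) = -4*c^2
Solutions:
 v(c) = C1 - 4*c^3/3 - c^2


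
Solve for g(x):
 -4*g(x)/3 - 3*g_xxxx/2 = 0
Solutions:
 g(x) = (C1*sin(2^(1/4)*sqrt(3)*x/3) + C2*cos(2^(1/4)*sqrt(3)*x/3))*exp(-2^(1/4)*sqrt(3)*x/3) + (C3*sin(2^(1/4)*sqrt(3)*x/3) + C4*cos(2^(1/4)*sqrt(3)*x/3))*exp(2^(1/4)*sqrt(3)*x/3)


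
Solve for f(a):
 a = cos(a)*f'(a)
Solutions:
 f(a) = C1 + Integral(a/cos(a), a)


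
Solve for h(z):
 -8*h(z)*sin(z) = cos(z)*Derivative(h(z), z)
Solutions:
 h(z) = C1*cos(z)^8


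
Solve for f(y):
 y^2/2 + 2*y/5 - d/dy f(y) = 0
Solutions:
 f(y) = C1 + y^3/6 + y^2/5


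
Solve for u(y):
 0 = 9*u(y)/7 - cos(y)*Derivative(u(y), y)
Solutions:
 u(y) = C1*(sin(y) + 1)^(9/14)/(sin(y) - 1)^(9/14)


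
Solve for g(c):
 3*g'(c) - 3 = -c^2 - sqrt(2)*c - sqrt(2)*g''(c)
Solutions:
 g(c) = C1 + C2*exp(-3*sqrt(2)*c/2) - c^3/9 - sqrt(2)*c^2/18 + 29*c/27


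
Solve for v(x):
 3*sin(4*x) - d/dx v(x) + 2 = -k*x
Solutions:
 v(x) = C1 + k*x^2/2 + 2*x - 3*cos(4*x)/4


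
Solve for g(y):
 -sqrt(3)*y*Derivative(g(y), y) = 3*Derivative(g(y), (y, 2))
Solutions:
 g(y) = C1 + C2*erf(sqrt(2)*3^(3/4)*y/6)


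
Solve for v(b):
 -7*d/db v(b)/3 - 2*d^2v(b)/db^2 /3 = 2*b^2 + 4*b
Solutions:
 v(b) = C1 + C2*exp(-7*b/2) - 2*b^3/7 - 30*b^2/49 + 120*b/343


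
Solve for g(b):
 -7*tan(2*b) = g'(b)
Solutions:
 g(b) = C1 + 7*log(cos(2*b))/2


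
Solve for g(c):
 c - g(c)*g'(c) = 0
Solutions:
 g(c) = -sqrt(C1 + c^2)
 g(c) = sqrt(C1 + c^2)


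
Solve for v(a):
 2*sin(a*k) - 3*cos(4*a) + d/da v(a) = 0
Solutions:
 v(a) = C1 + 3*sin(4*a)/4 + 2*cos(a*k)/k


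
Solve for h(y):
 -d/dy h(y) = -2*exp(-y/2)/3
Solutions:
 h(y) = C1 - 4*exp(-y/2)/3


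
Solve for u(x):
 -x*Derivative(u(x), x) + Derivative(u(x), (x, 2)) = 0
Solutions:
 u(x) = C1 + C2*erfi(sqrt(2)*x/2)


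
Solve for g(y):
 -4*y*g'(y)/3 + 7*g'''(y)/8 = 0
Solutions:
 g(y) = C1 + Integral(C2*airyai(2*42^(2/3)*y/21) + C3*airybi(2*42^(2/3)*y/21), y)


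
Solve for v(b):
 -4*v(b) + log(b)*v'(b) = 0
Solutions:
 v(b) = C1*exp(4*li(b))


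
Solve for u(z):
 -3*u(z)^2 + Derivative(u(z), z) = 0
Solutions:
 u(z) = -1/(C1 + 3*z)


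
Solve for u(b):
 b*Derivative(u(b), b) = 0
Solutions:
 u(b) = C1


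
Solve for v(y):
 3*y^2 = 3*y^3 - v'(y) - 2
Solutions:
 v(y) = C1 + 3*y^4/4 - y^3 - 2*y


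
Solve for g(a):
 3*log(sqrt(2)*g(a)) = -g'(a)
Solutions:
 2*Integral(1/(2*log(_y) + log(2)), (_y, g(a)))/3 = C1 - a


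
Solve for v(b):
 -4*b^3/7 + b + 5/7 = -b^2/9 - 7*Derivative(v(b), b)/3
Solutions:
 v(b) = C1 + 3*b^4/49 - b^3/63 - 3*b^2/14 - 15*b/49


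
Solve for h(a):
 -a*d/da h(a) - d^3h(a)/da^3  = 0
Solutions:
 h(a) = C1 + Integral(C2*airyai(-a) + C3*airybi(-a), a)


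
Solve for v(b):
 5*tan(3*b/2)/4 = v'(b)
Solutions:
 v(b) = C1 - 5*log(cos(3*b/2))/6


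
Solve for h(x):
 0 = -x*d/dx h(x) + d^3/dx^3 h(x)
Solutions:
 h(x) = C1 + Integral(C2*airyai(x) + C3*airybi(x), x)


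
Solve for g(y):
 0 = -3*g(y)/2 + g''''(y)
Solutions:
 g(y) = C1*exp(-2^(3/4)*3^(1/4)*y/2) + C2*exp(2^(3/4)*3^(1/4)*y/2) + C3*sin(2^(3/4)*3^(1/4)*y/2) + C4*cos(2^(3/4)*3^(1/4)*y/2)


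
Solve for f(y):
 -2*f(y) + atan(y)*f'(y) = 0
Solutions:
 f(y) = C1*exp(2*Integral(1/atan(y), y))


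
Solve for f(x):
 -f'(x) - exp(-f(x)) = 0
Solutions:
 f(x) = log(C1 - x)


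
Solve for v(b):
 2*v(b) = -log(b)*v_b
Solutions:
 v(b) = C1*exp(-2*li(b))


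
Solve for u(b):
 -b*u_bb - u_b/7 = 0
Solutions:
 u(b) = C1 + C2*b^(6/7)


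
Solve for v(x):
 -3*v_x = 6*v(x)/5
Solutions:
 v(x) = C1*exp(-2*x/5)


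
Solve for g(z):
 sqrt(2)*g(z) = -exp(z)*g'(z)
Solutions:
 g(z) = C1*exp(sqrt(2)*exp(-z))


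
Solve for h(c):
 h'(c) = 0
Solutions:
 h(c) = C1


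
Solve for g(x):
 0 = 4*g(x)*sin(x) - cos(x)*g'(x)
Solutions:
 g(x) = C1/cos(x)^4


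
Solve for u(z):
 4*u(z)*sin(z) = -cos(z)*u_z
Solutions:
 u(z) = C1*cos(z)^4


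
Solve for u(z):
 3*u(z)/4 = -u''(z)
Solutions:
 u(z) = C1*sin(sqrt(3)*z/2) + C2*cos(sqrt(3)*z/2)


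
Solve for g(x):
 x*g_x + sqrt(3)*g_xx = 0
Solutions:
 g(x) = C1 + C2*erf(sqrt(2)*3^(3/4)*x/6)


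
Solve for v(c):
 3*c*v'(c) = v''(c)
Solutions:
 v(c) = C1 + C2*erfi(sqrt(6)*c/2)


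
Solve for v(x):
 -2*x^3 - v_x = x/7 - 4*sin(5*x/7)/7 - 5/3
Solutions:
 v(x) = C1 - x^4/2 - x^2/14 + 5*x/3 - 4*cos(5*x/7)/5


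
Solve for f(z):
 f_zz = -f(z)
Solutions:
 f(z) = C1*sin(z) + C2*cos(z)


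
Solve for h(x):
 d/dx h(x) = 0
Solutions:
 h(x) = C1


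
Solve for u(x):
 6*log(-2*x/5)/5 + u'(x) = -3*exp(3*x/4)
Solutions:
 u(x) = C1 - 6*x*log(-x)/5 + 6*x*(-log(2) + 1 + log(5))/5 - 4*exp(3*x/4)


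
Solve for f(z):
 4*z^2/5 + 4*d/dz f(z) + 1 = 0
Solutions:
 f(z) = C1 - z^3/15 - z/4


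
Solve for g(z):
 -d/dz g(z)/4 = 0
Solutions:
 g(z) = C1


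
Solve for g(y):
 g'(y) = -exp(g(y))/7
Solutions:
 g(y) = log(1/(C1 + y)) + log(7)


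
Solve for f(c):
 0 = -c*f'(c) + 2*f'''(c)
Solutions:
 f(c) = C1 + Integral(C2*airyai(2^(2/3)*c/2) + C3*airybi(2^(2/3)*c/2), c)


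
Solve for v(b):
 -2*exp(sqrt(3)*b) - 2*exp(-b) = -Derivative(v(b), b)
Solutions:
 v(b) = C1 + 2*sqrt(3)*exp(sqrt(3)*b)/3 - 2*exp(-b)


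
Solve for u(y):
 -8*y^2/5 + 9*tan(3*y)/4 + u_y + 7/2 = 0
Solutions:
 u(y) = C1 + 8*y^3/15 - 7*y/2 + 3*log(cos(3*y))/4


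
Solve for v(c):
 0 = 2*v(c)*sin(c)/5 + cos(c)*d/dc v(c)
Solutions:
 v(c) = C1*cos(c)^(2/5)


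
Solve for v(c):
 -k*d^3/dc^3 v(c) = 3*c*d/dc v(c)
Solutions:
 v(c) = C1 + Integral(C2*airyai(3^(1/3)*c*(-1/k)^(1/3)) + C3*airybi(3^(1/3)*c*(-1/k)^(1/3)), c)


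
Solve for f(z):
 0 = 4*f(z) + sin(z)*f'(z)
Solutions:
 f(z) = C1*(cos(z)^2 + 2*cos(z) + 1)/(cos(z)^2 - 2*cos(z) + 1)


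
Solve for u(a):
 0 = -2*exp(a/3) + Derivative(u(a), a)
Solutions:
 u(a) = C1 + 6*exp(a/3)


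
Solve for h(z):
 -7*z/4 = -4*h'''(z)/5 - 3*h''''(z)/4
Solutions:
 h(z) = C1 + C2*z + C3*z^2 + C4*exp(-16*z/15) + 35*z^4/384 - 175*z^3/512


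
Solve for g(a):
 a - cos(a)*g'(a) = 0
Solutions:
 g(a) = C1 + Integral(a/cos(a), a)


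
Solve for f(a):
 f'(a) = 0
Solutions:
 f(a) = C1


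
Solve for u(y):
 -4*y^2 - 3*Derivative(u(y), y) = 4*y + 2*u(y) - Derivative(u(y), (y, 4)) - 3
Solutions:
 u(y) = -2*y^2 + 4*y + (C1/sqrt(exp(sqrt(5)*y)) + C2*sqrt(exp(sqrt(5)*y)))*exp(y/2) + (C3*sin(sqrt(7)*y/2) + C4*cos(sqrt(7)*y/2))*exp(-y/2) - 9/2


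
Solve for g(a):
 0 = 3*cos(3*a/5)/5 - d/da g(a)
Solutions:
 g(a) = C1 + sin(3*a/5)


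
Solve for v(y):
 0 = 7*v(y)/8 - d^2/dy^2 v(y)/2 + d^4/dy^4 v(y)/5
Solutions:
 v(y) = (C1*sin(70^(1/4)*y*sin(atan(3*sqrt(5)/5)/2)/2) + C2*cos(70^(1/4)*y*sin(atan(3*sqrt(5)/5)/2)/2))*exp(-70^(1/4)*y*cos(atan(3*sqrt(5)/5)/2)/2) + (C3*sin(70^(1/4)*y*sin(atan(3*sqrt(5)/5)/2)/2) + C4*cos(70^(1/4)*y*sin(atan(3*sqrt(5)/5)/2)/2))*exp(70^(1/4)*y*cos(atan(3*sqrt(5)/5)/2)/2)


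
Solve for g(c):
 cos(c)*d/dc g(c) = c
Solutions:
 g(c) = C1 + Integral(c/cos(c), c)


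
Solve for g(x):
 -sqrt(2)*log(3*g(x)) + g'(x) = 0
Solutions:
 -sqrt(2)*Integral(1/(log(_y) + log(3)), (_y, g(x)))/2 = C1 - x


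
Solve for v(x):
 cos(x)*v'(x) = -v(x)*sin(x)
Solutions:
 v(x) = C1*cos(x)


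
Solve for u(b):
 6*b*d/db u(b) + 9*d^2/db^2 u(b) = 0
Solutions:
 u(b) = C1 + C2*erf(sqrt(3)*b/3)


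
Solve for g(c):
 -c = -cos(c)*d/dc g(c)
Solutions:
 g(c) = C1 + Integral(c/cos(c), c)


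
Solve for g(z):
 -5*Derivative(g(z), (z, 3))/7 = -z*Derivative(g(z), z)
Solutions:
 g(z) = C1 + Integral(C2*airyai(5^(2/3)*7^(1/3)*z/5) + C3*airybi(5^(2/3)*7^(1/3)*z/5), z)


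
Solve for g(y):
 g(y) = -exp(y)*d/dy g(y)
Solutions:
 g(y) = C1*exp(exp(-y))


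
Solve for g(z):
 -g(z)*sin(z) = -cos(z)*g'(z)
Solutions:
 g(z) = C1/cos(z)


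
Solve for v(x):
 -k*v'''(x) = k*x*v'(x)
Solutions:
 v(x) = C1 + Integral(C2*airyai(-x) + C3*airybi(-x), x)


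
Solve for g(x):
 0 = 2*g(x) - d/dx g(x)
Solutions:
 g(x) = C1*exp(2*x)


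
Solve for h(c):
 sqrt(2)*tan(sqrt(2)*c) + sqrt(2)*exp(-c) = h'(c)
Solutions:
 h(c) = C1 + log(tan(sqrt(2)*c)^2 + 1)/2 - sqrt(2)*exp(-c)


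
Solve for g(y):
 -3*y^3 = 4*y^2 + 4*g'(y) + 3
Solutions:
 g(y) = C1 - 3*y^4/16 - y^3/3 - 3*y/4


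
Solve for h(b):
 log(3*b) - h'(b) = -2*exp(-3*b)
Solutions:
 h(b) = C1 + b*log(b) + b*(-1 + log(3)) - 2*exp(-3*b)/3


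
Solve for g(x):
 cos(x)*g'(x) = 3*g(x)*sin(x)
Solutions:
 g(x) = C1/cos(x)^3


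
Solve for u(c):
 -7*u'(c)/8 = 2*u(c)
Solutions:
 u(c) = C1*exp(-16*c/7)


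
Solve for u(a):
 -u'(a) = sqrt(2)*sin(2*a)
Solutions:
 u(a) = C1 + sqrt(2)*cos(2*a)/2


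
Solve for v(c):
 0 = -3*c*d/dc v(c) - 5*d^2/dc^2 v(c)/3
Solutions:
 v(c) = C1 + C2*erf(3*sqrt(10)*c/10)


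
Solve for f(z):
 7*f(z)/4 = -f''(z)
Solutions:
 f(z) = C1*sin(sqrt(7)*z/2) + C2*cos(sqrt(7)*z/2)


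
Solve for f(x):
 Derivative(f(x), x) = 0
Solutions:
 f(x) = C1


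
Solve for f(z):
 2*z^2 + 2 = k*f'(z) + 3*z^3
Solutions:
 f(z) = C1 - 3*z^4/(4*k) + 2*z^3/(3*k) + 2*z/k


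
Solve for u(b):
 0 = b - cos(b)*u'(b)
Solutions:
 u(b) = C1 + Integral(b/cos(b), b)


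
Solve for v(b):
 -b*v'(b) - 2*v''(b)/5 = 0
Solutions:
 v(b) = C1 + C2*erf(sqrt(5)*b/2)


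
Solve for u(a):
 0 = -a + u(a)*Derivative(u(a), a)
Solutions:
 u(a) = -sqrt(C1 + a^2)
 u(a) = sqrt(C1 + a^2)


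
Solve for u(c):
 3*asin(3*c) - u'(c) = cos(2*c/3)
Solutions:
 u(c) = C1 + 3*c*asin(3*c) + sqrt(1 - 9*c^2) - 3*sin(2*c/3)/2


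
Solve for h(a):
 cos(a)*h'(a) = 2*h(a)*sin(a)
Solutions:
 h(a) = C1/cos(a)^2


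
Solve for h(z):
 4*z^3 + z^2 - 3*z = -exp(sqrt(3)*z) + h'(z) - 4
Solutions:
 h(z) = C1 + z^4 + z^3/3 - 3*z^2/2 + 4*z + sqrt(3)*exp(sqrt(3)*z)/3


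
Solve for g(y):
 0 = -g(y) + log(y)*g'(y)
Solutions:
 g(y) = C1*exp(li(y))


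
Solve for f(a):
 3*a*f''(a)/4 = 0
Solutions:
 f(a) = C1 + C2*a


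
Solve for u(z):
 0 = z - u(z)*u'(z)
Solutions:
 u(z) = -sqrt(C1 + z^2)
 u(z) = sqrt(C1 + z^2)


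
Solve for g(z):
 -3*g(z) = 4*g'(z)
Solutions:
 g(z) = C1*exp(-3*z/4)


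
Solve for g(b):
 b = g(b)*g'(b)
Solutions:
 g(b) = -sqrt(C1 + b^2)
 g(b) = sqrt(C1 + b^2)


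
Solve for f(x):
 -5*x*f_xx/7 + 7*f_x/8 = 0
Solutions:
 f(x) = C1 + C2*x^(89/40)


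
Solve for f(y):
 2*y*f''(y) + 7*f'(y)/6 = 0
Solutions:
 f(y) = C1 + C2*y^(5/12)


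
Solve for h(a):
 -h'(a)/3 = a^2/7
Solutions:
 h(a) = C1 - a^3/7


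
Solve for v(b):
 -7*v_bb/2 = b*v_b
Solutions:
 v(b) = C1 + C2*erf(sqrt(7)*b/7)


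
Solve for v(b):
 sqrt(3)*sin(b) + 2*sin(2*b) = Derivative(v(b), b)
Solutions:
 v(b) = C1 + 2*sin(b)^2 - sqrt(3)*cos(b)


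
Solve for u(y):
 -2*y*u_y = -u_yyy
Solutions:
 u(y) = C1 + Integral(C2*airyai(2^(1/3)*y) + C3*airybi(2^(1/3)*y), y)


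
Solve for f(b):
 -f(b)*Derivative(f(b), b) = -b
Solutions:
 f(b) = -sqrt(C1 + b^2)
 f(b) = sqrt(C1 + b^2)


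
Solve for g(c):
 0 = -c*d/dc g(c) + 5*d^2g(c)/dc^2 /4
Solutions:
 g(c) = C1 + C2*erfi(sqrt(10)*c/5)


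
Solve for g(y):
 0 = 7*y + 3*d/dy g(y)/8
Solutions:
 g(y) = C1 - 28*y^2/3


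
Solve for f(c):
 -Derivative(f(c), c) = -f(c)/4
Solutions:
 f(c) = C1*exp(c/4)


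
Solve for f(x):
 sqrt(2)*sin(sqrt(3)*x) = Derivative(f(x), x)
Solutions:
 f(x) = C1 - sqrt(6)*cos(sqrt(3)*x)/3


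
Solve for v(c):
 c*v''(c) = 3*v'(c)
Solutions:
 v(c) = C1 + C2*c^4


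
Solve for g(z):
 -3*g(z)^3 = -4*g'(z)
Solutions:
 g(z) = -sqrt(2)*sqrt(-1/(C1 + 3*z))
 g(z) = sqrt(2)*sqrt(-1/(C1 + 3*z))


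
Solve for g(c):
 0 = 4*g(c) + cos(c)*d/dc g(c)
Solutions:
 g(c) = C1*(sin(c)^2 - 2*sin(c) + 1)/(sin(c)^2 + 2*sin(c) + 1)


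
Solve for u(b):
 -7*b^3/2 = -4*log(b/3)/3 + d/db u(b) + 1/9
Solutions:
 u(b) = C1 - 7*b^4/8 + 4*b*log(b)/3 - 4*b*log(3)/3 - 13*b/9


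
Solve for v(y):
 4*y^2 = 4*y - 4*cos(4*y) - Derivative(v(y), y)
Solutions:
 v(y) = C1 - 4*y^3/3 + 2*y^2 - sin(4*y)


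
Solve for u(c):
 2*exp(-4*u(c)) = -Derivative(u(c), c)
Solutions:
 u(c) = log(-I*(C1 - 8*c)^(1/4))
 u(c) = log(I*(C1 - 8*c)^(1/4))
 u(c) = log(-(C1 - 8*c)^(1/4))
 u(c) = log(C1 - 8*c)/4


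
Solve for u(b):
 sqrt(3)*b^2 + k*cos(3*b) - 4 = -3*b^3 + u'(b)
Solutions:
 u(b) = C1 + 3*b^4/4 + sqrt(3)*b^3/3 - 4*b + k*sin(3*b)/3


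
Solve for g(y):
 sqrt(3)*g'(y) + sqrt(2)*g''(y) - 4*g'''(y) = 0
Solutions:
 g(y) = C1 + C2*exp(sqrt(2)*y*(1 - sqrt(1 + 8*sqrt(3)))/8) + C3*exp(sqrt(2)*y*(1 + sqrt(1 + 8*sqrt(3)))/8)


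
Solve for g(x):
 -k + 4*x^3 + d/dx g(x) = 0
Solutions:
 g(x) = C1 + k*x - x^4


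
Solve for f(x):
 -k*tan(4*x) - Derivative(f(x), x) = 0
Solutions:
 f(x) = C1 + k*log(cos(4*x))/4


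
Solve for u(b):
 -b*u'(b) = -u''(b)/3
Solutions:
 u(b) = C1 + C2*erfi(sqrt(6)*b/2)


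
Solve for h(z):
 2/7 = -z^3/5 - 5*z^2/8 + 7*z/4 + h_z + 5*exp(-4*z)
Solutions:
 h(z) = C1 + z^4/20 + 5*z^3/24 - 7*z^2/8 + 2*z/7 + 5*exp(-4*z)/4


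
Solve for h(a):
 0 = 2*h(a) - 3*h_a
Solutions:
 h(a) = C1*exp(2*a/3)


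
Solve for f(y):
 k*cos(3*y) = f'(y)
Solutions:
 f(y) = C1 + k*sin(3*y)/3


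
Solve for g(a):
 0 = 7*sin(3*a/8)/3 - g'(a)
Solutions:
 g(a) = C1 - 56*cos(3*a/8)/9


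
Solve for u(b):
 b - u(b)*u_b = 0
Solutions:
 u(b) = -sqrt(C1 + b^2)
 u(b) = sqrt(C1 + b^2)


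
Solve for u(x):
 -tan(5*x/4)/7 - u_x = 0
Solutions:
 u(x) = C1 + 4*log(cos(5*x/4))/35


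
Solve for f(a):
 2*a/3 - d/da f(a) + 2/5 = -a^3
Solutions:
 f(a) = C1 + a^4/4 + a^2/3 + 2*a/5


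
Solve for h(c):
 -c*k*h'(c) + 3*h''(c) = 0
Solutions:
 h(c) = Piecewise((-sqrt(6)*sqrt(pi)*C1*erf(sqrt(6)*c*sqrt(-k)/6)/(2*sqrt(-k)) - C2, (k > 0) | (k < 0)), (-C1*c - C2, True))


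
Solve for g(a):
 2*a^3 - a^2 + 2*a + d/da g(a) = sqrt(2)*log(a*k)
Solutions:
 g(a) = C1 - a^4/2 + a^3/3 - a^2 + sqrt(2)*a*log(a*k) - sqrt(2)*a


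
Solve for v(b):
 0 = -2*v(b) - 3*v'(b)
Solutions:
 v(b) = C1*exp(-2*b/3)


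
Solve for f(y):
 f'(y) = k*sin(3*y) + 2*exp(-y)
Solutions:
 f(y) = C1 - k*cos(3*y)/3 - 2*exp(-y)


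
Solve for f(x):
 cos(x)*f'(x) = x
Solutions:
 f(x) = C1 + Integral(x/cos(x), x)


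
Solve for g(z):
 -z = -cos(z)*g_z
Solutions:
 g(z) = C1 + Integral(z/cos(z), z)


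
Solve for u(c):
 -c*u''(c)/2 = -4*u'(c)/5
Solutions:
 u(c) = C1 + C2*c^(13/5)


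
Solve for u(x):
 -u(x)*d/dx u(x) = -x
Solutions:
 u(x) = -sqrt(C1 + x^2)
 u(x) = sqrt(C1 + x^2)


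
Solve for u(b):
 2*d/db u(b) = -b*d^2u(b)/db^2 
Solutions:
 u(b) = C1 + C2/b


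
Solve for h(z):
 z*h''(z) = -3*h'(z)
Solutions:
 h(z) = C1 + C2/z^2


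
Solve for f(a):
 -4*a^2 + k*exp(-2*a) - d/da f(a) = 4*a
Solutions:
 f(a) = C1 - 4*a^3/3 - 2*a^2 - k*exp(-2*a)/2


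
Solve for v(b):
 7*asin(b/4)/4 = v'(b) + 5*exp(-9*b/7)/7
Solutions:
 v(b) = C1 + 7*b*asin(b/4)/4 + 7*sqrt(16 - b^2)/4 + 5*exp(-9*b/7)/9


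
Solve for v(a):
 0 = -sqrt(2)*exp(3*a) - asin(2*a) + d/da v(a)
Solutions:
 v(a) = C1 + a*asin(2*a) + sqrt(1 - 4*a^2)/2 + sqrt(2)*exp(3*a)/3


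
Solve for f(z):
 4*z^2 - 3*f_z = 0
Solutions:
 f(z) = C1 + 4*z^3/9


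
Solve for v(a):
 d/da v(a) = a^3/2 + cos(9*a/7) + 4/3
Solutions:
 v(a) = C1 + a^4/8 + 4*a/3 + 7*sin(9*a/7)/9


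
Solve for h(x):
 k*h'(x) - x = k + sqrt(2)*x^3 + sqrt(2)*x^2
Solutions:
 h(x) = C1 + x + sqrt(2)*x^4/(4*k) + sqrt(2)*x^3/(3*k) + x^2/(2*k)


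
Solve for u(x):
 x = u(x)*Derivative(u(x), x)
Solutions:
 u(x) = -sqrt(C1 + x^2)
 u(x) = sqrt(C1 + x^2)


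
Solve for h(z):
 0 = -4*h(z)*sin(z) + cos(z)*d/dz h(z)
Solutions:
 h(z) = C1/cos(z)^4


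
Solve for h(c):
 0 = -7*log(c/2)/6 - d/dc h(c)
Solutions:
 h(c) = C1 - 7*c*log(c)/6 + 7*c*log(2)/6 + 7*c/6


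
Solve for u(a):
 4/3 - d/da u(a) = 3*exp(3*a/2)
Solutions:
 u(a) = C1 + 4*a/3 - 2*exp(3*a/2)


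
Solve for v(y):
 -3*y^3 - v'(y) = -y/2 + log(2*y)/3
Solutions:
 v(y) = C1 - 3*y^4/4 + y^2/4 - y*log(y)/3 - y*log(2)/3 + y/3


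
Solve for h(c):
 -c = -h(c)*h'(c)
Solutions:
 h(c) = -sqrt(C1 + c^2)
 h(c) = sqrt(C1 + c^2)


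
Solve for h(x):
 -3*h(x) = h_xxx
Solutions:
 h(x) = C3*exp(-3^(1/3)*x) + (C1*sin(3^(5/6)*x/2) + C2*cos(3^(5/6)*x/2))*exp(3^(1/3)*x/2)


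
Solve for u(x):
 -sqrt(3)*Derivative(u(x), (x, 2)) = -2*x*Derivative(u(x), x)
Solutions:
 u(x) = C1 + C2*erfi(3^(3/4)*x/3)


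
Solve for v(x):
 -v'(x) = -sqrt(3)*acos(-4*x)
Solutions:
 v(x) = C1 + sqrt(3)*(x*acos(-4*x) + sqrt(1 - 16*x^2)/4)


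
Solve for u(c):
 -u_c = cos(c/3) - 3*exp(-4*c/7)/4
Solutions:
 u(c) = C1 - 3*sin(c/3) - 21*exp(-4*c/7)/16


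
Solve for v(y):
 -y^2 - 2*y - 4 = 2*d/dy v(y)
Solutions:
 v(y) = C1 - y^3/6 - y^2/2 - 2*y


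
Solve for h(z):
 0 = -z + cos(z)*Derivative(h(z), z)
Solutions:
 h(z) = C1 + Integral(z/cos(z), z)


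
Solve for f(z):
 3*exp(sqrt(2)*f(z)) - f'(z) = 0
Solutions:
 f(z) = sqrt(2)*(2*log(-1/(C1 + 3*z)) - log(2))/4


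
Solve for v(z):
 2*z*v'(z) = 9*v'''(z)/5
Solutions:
 v(z) = C1 + Integral(C2*airyai(30^(1/3)*z/3) + C3*airybi(30^(1/3)*z/3), z)


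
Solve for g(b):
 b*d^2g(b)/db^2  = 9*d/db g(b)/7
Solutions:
 g(b) = C1 + C2*b^(16/7)


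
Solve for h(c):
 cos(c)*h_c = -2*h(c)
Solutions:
 h(c) = C1*(sin(c) - 1)/(sin(c) + 1)


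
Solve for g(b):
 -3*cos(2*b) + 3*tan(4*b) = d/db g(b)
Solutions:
 g(b) = C1 - 3*log(cos(4*b))/4 - 3*sin(2*b)/2


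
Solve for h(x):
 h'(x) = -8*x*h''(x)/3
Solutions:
 h(x) = C1 + C2*x^(5/8)


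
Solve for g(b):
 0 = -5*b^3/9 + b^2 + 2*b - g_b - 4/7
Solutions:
 g(b) = C1 - 5*b^4/36 + b^3/3 + b^2 - 4*b/7


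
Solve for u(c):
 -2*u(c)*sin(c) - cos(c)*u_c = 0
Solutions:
 u(c) = C1*cos(c)^2


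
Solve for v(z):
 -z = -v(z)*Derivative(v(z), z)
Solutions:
 v(z) = -sqrt(C1 + z^2)
 v(z) = sqrt(C1 + z^2)


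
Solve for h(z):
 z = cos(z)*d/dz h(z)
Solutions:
 h(z) = C1 + Integral(z/cos(z), z)


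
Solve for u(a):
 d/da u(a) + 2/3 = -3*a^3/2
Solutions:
 u(a) = C1 - 3*a^4/8 - 2*a/3


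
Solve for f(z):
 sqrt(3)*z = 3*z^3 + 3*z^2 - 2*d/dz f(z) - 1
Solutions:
 f(z) = C1 + 3*z^4/8 + z^3/2 - sqrt(3)*z^2/4 - z/2


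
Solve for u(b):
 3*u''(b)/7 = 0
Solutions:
 u(b) = C1 + C2*b


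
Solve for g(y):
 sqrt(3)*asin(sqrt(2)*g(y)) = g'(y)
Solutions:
 Integral(1/asin(sqrt(2)*_y), (_y, g(y))) = C1 + sqrt(3)*y


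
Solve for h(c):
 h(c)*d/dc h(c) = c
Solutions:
 h(c) = -sqrt(C1 + c^2)
 h(c) = sqrt(C1 + c^2)


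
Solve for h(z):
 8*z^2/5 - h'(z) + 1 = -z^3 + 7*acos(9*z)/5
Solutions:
 h(z) = C1 + z^4/4 + 8*z^3/15 - 7*z*acos(9*z)/5 + z + 7*sqrt(1 - 81*z^2)/45


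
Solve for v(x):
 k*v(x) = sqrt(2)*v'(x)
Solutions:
 v(x) = C1*exp(sqrt(2)*k*x/2)


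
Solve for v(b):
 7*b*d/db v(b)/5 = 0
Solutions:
 v(b) = C1


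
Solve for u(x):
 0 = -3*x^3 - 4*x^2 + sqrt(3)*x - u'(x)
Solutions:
 u(x) = C1 - 3*x^4/4 - 4*x^3/3 + sqrt(3)*x^2/2


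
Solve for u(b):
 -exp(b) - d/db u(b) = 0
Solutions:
 u(b) = C1 - exp(b)


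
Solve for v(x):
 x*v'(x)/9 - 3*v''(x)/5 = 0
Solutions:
 v(x) = C1 + C2*erfi(sqrt(30)*x/18)


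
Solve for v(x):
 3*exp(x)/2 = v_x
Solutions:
 v(x) = C1 + 3*exp(x)/2


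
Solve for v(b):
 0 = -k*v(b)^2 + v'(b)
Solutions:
 v(b) = -1/(C1 + b*k)


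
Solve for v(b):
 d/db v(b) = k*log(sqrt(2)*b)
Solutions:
 v(b) = C1 + b*k*log(b) - b*k + b*k*log(2)/2


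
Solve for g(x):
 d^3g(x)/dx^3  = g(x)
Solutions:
 g(x) = C3*exp(x) + (C1*sin(sqrt(3)*x/2) + C2*cos(sqrt(3)*x/2))*exp(-x/2)


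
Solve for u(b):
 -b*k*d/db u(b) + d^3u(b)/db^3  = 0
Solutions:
 u(b) = C1 + Integral(C2*airyai(b*k^(1/3)) + C3*airybi(b*k^(1/3)), b)


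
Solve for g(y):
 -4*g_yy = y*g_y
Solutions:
 g(y) = C1 + C2*erf(sqrt(2)*y/4)


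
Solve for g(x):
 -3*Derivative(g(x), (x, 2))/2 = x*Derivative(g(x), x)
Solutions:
 g(x) = C1 + C2*erf(sqrt(3)*x/3)


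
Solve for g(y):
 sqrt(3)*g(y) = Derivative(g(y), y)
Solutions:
 g(y) = C1*exp(sqrt(3)*y)


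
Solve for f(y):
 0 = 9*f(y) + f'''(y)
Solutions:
 f(y) = C3*exp(-3^(2/3)*y) + (C1*sin(3*3^(1/6)*y/2) + C2*cos(3*3^(1/6)*y/2))*exp(3^(2/3)*y/2)


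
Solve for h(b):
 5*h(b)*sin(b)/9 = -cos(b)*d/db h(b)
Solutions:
 h(b) = C1*cos(b)^(5/9)


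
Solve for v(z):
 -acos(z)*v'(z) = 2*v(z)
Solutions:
 v(z) = C1*exp(-2*Integral(1/acos(z), z))


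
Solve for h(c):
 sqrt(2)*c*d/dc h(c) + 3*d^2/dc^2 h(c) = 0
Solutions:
 h(c) = C1 + C2*erf(2^(3/4)*sqrt(3)*c/6)


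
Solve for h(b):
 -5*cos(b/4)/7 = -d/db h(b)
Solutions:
 h(b) = C1 + 20*sin(b/4)/7


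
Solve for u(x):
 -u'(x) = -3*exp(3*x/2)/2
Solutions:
 u(x) = C1 + exp(3*x/2)


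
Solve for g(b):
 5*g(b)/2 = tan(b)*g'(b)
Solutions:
 g(b) = C1*sin(b)^(5/2)


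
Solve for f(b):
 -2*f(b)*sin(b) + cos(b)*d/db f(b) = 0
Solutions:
 f(b) = C1/cos(b)^2


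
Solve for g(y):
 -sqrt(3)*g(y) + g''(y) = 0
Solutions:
 g(y) = C1*exp(-3^(1/4)*y) + C2*exp(3^(1/4)*y)


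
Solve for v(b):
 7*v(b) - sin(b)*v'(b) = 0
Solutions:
 v(b) = C1*sqrt(cos(b) - 1)*(cos(b)^3 - 3*cos(b)^2 + 3*cos(b) - 1)/(sqrt(cos(b) + 1)*(cos(b)^3 + 3*cos(b)^2 + 3*cos(b) + 1))


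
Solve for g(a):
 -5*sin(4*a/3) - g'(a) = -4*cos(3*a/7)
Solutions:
 g(a) = C1 + 28*sin(3*a/7)/3 + 15*cos(4*a/3)/4


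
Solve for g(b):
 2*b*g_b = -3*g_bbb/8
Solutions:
 g(b) = C1 + Integral(C2*airyai(-2*2^(1/3)*3^(2/3)*b/3) + C3*airybi(-2*2^(1/3)*3^(2/3)*b/3), b)


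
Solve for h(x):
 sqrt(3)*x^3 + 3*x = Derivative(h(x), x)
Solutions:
 h(x) = C1 + sqrt(3)*x^4/4 + 3*x^2/2
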